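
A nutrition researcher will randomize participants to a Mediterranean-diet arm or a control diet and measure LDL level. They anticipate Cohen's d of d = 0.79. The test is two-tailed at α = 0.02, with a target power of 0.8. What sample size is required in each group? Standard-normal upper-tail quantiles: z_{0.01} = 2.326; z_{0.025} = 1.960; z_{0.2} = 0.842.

For two independent groups with equal n: n = 2·((z_{α/2} + z_β) / d)².
z_{α/2} + z_β = 2.326 + 0.842 = 3.168.
n = 2 × (3.168 / 0.79)² = 2 × 4.010² = 2 × 16.08 = 32.2.
Round up to the next whole participant.

n = 33 per group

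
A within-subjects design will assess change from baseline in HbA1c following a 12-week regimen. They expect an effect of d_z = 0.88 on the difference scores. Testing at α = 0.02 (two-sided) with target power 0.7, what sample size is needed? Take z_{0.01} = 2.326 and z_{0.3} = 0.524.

n = 11 pairs

For a paired (one-sample on differences) test: n = ((z_{α/2} + z_β) / d)².
z_{α/2} + z_β = 2.326 + 0.524 = 2.850.
n = (2.850 / 0.88)² = 3.239² = 10.49.
Round up.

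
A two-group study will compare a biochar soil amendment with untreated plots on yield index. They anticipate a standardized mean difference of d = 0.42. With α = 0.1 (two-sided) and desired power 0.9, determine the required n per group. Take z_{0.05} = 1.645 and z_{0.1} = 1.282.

n = 98 per group

For two independent groups with equal n: n = 2·((z_{α/2} + z_β) / d)².
z_{α/2} + z_β = 1.645 + 1.282 = 2.927.
n = 2 × (2.927 / 0.42)² = 2 × 6.969² = 2 × 48.57 = 97.1.
Round up to the next whole participant.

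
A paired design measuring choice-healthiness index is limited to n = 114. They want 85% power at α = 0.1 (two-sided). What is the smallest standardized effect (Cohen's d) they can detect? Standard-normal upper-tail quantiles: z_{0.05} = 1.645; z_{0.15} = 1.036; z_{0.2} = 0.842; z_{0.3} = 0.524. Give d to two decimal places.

For a single sample (or paired design) of n = 114: d_min = (z_{α/2} + z_β)/√n.
z-sum = 1.645 + 1.036 = 2.681.
d_min = 2.681 / √114 = 2.681 / 10.677 = 0.251.

d_min ≈ 0.25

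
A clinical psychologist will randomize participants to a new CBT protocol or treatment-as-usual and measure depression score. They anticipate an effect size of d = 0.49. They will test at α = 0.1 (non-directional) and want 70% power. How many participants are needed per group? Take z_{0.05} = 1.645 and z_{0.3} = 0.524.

For two independent groups with equal n: n = 2·((z_{α/2} + z_β) / d)².
z_{α/2} + z_β = 1.645 + 0.524 = 2.169.
n = 2 × (2.169 / 0.49)² = 2 × 4.427² = 2 × 19.59 = 39.2.
Round up to the next whole participant.

n = 40 per group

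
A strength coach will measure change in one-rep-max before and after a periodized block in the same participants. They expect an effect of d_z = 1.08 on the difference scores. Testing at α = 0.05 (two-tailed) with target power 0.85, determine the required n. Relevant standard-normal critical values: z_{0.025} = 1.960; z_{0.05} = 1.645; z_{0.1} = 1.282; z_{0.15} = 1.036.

For a paired (one-sample on differences) test: n = ((z_{α/2} + z_β) / d)².
z_{α/2} + z_β = 1.960 + 1.036 = 2.996.
n = (2.996 / 1.08)² = 2.774² = 7.70.
Round up.

n = 8 pairs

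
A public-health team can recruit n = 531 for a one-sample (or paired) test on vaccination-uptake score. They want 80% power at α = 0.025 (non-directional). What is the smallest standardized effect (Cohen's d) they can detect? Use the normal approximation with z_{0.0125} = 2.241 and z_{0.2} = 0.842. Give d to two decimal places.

d_min ≈ 0.13

For a single sample (or paired design) of n = 531: d_min = (z_{α/2} + z_β)/√n.
z-sum = 2.241 + 0.842 = 3.083.
d_min = 3.083 / √531 = 3.083 / 23.043 = 0.134.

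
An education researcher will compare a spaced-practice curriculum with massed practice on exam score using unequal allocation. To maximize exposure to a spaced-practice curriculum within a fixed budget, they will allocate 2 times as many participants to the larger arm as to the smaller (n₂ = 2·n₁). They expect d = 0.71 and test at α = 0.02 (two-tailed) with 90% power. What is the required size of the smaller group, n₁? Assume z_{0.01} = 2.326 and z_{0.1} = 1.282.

With allocation ratio k = n₂/n₁ = 2, Var(x̄₁−x̄₂) = σ²(1/n₁ + 1/(k·n₁)) = σ²·(k+1)/(k·n₁).
So n₁ = (1 + 1/k)·((z_{α/2} + z_β)/d)² = 1.500 × (3.608/0.71)².
n₁ = 1.500 × 25.82 = 38.7.
Round up: n₁ = 39, giving n₂ = 2 × 39 = 78.

n₁ = 39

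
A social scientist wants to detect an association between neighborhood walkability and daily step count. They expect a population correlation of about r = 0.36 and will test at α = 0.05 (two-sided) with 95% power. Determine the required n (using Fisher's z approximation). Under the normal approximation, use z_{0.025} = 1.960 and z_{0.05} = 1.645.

n = 95

Fisher's z: C = ½·ln((1+r)/(1−r)) = ½·ln(2.1250) = 0.3769.
n = ((z_{α/2} + z_β)/C)² + 3.
(1.960 + 1.645) / 0.3769 = 3.605 / 0.3769 = 9.565.
n = 9.565² + 3 = 91.49 + 3 = 94.5.
Round up.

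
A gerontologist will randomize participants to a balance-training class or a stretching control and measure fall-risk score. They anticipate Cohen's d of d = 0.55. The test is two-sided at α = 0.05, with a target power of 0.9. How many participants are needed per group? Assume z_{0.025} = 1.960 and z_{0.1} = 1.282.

For two independent groups with equal n: n = 2·((z_{α/2} + z_β) / d)².
z_{α/2} + z_β = 1.960 + 1.282 = 3.242.
n = 2 × (3.242 / 0.55)² = 2 × 5.895² = 2 × 34.75 = 69.5.
Round up to the next whole participant.

n = 70 per group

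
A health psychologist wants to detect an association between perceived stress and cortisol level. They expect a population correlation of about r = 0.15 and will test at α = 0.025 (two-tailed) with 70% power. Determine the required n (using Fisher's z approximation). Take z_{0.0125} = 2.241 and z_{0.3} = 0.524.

Fisher's z: C = ½·ln((1+r)/(1−r)) = ½·ln(1.3529) = 0.1511.
n = ((z_{α/2} + z_β)/C)² + 3.
(2.241 + 0.524) / 0.1511 = 2.765 / 0.1511 = 18.299.
n = 18.299² + 3 = 334.86 + 3 = 337.9.
Round up.

n = 338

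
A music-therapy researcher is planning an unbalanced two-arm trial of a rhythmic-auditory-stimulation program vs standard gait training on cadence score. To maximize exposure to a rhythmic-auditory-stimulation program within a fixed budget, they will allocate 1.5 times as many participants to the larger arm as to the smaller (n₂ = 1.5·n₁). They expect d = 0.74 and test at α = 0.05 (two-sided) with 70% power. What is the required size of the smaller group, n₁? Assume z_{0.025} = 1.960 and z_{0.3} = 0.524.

With allocation ratio k = n₂/n₁ = 1.5, Var(x̄₁−x̄₂) = σ²(1/n₁ + 1/(k·n₁)) = σ²·(k+1)/(k·n₁).
So n₁ = (1 + 1/k)·((z_{α/2} + z_β)/d)² = 1.667 × (2.484/0.74)².
n₁ = 1.667 × 11.27 = 18.8.
Round up: n₁ = 19, giving n₂ = ⌈1.5 × 19⌉ = ⌈28.5⌉ = 29.

n₁ = 19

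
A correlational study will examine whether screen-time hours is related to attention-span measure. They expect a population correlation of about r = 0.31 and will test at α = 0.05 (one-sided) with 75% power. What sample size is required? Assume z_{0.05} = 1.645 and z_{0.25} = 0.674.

Fisher's z: C = ½·ln((1+r)/(1−r)) = ½·ln(1.8986) = 0.3205.
n = ((z_{α} + z_β)/C)² + 3.
(1.645 + 0.674) / 0.3205 = 2.319 / 0.3205 = 7.236.
n = 7.236² + 3 = 52.35 + 3 = 55.4.
Round up.

n = 56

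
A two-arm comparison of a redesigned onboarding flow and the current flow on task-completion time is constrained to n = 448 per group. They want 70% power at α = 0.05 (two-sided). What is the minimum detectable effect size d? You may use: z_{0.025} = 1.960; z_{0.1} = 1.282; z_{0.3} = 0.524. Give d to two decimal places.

d_min ≈ 0.17

For two independent groups of n = 448 each: d_min = (z_{α/2} + z_β)·√(2/n).
z-sum = 1.960 + 0.524 = 2.484.
d_min = 2.484 × √(2/448) = 2.484 × 0.0668 = 0.166.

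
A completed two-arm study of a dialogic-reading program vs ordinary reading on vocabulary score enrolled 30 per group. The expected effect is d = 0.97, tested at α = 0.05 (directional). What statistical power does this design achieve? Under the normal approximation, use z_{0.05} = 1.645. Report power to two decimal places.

For two equal groups, power = Φ(d·√(n/2) − z_{α}).
d·√(n/2) = 0.97 × √(30/2) = 0.97 × 3.873 = 3.757.
z_β = 3.757 − 1.645 = 2.112.
Power = Φ(2.112) = 0.983.

power ≈ 0.98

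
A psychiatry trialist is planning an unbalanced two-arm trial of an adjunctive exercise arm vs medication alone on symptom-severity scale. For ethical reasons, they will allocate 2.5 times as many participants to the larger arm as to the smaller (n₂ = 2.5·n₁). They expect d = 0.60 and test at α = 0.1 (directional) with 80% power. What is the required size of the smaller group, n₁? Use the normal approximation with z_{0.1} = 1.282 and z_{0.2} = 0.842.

n₁ = 18

With allocation ratio k = n₂/n₁ = 2.5, Var(x̄₁−x̄₂) = σ²(1/n₁ + 1/(k·n₁)) = σ²·(k+1)/(k·n₁).
So n₁ = (1 + 1/k)·((z_{α} + z_β)/d)² = 1.400 × (2.124/0.60)².
n₁ = 1.400 × 12.53 = 17.5.
Round up: n₁ = 18, giving n₂ = 2.5 × 18 = 45.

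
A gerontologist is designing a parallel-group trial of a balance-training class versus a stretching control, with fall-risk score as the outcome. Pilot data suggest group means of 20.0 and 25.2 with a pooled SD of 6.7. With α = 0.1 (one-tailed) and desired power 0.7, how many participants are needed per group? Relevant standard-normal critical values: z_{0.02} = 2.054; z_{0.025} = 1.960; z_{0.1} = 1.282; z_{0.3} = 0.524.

Cohen's d = |M₁ − M₂| / SD_pooled = |20.0 − 25.2| / 6.7 = 5.2 / 6.7 = 0.776.
For two independent groups with equal n: n = 2·((z_{α} + z_β) / d)².
z_{α} + z_β = 1.282 + 0.524 = 1.806.
n = 2 × (1.806 / 0.776)² = 2 × 2.327² = 2 × 5.42 = 10.8.
Round up to the next whole participant.

n = 11 per group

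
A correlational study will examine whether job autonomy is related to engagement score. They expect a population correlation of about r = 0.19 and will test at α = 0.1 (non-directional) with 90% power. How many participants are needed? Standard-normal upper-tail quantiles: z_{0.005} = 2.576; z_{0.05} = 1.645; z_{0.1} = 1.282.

Fisher's z: C = ½·ln((1+r)/(1−r)) = ½·ln(1.4691) = 0.1923.
n = ((z_{α/2} + z_β)/C)² + 3.
(1.645 + 1.282) / 0.1923 = 2.927 / 0.1923 = 15.221.
n = 15.221² + 3 = 231.68 + 3 = 234.7.
Round up.

n = 235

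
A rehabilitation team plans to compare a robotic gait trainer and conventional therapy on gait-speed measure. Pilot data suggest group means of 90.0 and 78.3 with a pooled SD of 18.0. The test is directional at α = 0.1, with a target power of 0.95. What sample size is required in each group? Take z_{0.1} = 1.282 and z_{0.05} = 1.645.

Cohen's d = |M₁ − M₂| / SD_pooled = |90.0 − 78.3| / 18.0 = 11.7 / 18.0 = 0.650.
For two independent groups with equal n: n = 2·((z_{α} + z_β) / d)².
z_{α} + z_β = 1.282 + 1.645 = 2.927.
n = 2 × (2.927 / 0.650)² = 2 × 4.503² = 2 × 20.28 = 40.6.
Round up to the next whole participant.

n = 41 per group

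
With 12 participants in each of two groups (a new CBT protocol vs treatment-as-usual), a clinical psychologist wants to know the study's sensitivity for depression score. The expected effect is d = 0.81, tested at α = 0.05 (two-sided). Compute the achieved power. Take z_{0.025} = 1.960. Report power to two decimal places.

power ≈ 0.51

For two equal groups, power = Φ(d·√(n/2) − z_{α/2}).
d·√(n/2) = 0.81 × √(12/2) = 0.81 × 2.449 = 1.984.
z_β = 1.984 − 1.960 = 0.024.
Power = Φ(0.024) = 0.510.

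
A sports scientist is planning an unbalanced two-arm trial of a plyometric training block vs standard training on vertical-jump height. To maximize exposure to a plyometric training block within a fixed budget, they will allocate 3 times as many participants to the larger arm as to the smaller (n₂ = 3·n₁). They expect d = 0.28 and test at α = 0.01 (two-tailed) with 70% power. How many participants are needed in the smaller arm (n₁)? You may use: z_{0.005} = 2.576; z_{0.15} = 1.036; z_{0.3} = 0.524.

n₁ = 164

With allocation ratio k = n₂/n₁ = 3, Var(x̄₁−x̄₂) = σ²(1/n₁ + 1/(k·n₁)) = σ²·(k+1)/(k·n₁).
So n₁ = (1 + 1/k)·((z_{α/2} + z_β)/d)² = 1.333 × (3.100/0.28)².
n₁ = 1.333 × 122.58 = 163.4.
Round up: n₁ = 164, giving n₂ = 3 × 164 = 492.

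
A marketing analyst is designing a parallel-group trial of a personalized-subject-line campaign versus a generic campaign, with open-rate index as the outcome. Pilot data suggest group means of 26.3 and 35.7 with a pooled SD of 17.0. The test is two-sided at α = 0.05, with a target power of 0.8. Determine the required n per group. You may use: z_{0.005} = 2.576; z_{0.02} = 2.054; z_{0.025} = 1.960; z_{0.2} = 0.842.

n = 52 per group

Cohen's d = |M₁ − M₂| / SD_pooled = |26.3 − 35.7| / 17.0 = 9.4 / 17.0 = 0.553.
For two independent groups with equal n: n = 2·((z_{α/2} + z_β) / d)².
z_{α/2} + z_β = 1.960 + 0.842 = 2.802.
n = 2 × (2.802 / 0.553)² = 2 × 5.067² = 2 × 25.67 = 51.3.
Round up to the next whole participant.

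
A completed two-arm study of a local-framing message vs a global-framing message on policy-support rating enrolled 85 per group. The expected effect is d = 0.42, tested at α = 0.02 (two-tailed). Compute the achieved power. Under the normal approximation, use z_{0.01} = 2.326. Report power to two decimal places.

power ≈ 0.66

For two equal groups, power = Φ(d·√(n/2) − z_{α/2}).
d·√(n/2) = 0.42 × √(85/2) = 0.42 × 6.519 = 2.738.
z_β = 2.738 − 2.326 = 0.412.
Power = Φ(0.412) = 0.660.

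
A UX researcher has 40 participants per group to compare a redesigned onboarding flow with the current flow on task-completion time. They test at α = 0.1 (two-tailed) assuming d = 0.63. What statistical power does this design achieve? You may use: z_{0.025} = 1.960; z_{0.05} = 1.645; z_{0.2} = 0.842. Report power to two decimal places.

power ≈ 0.88

For two equal groups, power = Φ(d·√(n/2) − z_{α/2}).
d·√(n/2) = 0.63 × √(40/2) = 0.63 × 4.472 = 2.817.
z_β = 2.817 − 1.645 = 1.172.
Power = Φ(1.172) = 0.879.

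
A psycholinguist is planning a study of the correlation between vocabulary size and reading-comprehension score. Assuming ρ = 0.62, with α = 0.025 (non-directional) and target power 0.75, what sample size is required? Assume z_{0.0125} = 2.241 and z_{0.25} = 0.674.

n = 20

Fisher's z: C = ½·ln((1+r)/(1−r)) = ½·ln(4.2632) = 0.7250.
n = ((z_{α/2} + z_β)/C)² + 3.
(2.241 + 0.674) / 0.7250 = 2.915 / 0.7250 = 4.021.
n = 4.021² + 3 = 16.17 + 3 = 19.2.
Round up.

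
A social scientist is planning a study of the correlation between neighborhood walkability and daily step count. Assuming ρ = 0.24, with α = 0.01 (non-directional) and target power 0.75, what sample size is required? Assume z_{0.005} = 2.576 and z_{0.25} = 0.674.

n = 180

Fisher's z: C = ½·ln((1+r)/(1−r)) = ½·ln(1.6316) = 0.2448.
n = ((z_{α/2} + z_β)/C)² + 3.
(2.576 + 0.674) / 0.2448 = 3.250 / 0.2448 = 13.276.
n = 13.276² + 3 = 176.26 + 3 = 179.3.
Round up.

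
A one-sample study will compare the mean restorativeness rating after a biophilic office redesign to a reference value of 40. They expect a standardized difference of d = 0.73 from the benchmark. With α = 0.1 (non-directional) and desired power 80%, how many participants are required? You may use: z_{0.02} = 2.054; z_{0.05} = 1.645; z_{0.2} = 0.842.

For a one-sample test: n = ((z_{α/2} + z_β) / d)².
z_{α/2} + z_β = 1.645 + 0.842 = 2.487.
n = (2.487 / 0.73)² = 3.407² = 11.61.
Round up.

n = 12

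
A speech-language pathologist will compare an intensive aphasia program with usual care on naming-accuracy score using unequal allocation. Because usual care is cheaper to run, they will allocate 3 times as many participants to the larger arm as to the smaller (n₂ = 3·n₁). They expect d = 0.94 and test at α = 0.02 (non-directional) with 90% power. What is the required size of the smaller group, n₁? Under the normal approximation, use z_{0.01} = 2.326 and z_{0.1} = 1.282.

n₁ = 20

With allocation ratio k = n₂/n₁ = 3, Var(x̄₁−x̄₂) = σ²(1/n₁ + 1/(k·n₁)) = σ²·(k+1)/(k·n₁).
So n₁ = (1 + 1/k)·((z_{α/2} + z_β)/d)² = 1.333 × (3.608/0.94)².
n₁ = 1.333 × 14.73 = 19.6.
Round up: n₁ = 20, giving n₂ = 3 × 20 = 60.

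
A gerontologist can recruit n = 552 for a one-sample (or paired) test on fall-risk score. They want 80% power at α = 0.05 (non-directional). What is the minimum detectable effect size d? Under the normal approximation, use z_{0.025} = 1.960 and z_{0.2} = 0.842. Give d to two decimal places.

d_min ≈ 0.12

For a single sample (or paired design) of n = 552: d_min = (z_{α/2} + z_β)/√n.
z-sum = 1.960 + 0.842 = 2.802.
d_min = 2.802 / √552 = 2.802 / 23.495 = 0.119.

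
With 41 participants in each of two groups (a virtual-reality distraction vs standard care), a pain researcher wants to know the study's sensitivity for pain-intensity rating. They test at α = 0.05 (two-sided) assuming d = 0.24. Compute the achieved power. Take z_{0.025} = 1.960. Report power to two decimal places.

power ≈ 0.19

For two equal groups, power = Φ(d·√(n/2) − z_{α/2}).
d·√(n/2) = 0.24 × √(41/2) = 0.24 × 4.528 = 1.087.
z_β = 1.087 − 1.960 = -0.873.
Power = Φ(-0.873) = 0.191.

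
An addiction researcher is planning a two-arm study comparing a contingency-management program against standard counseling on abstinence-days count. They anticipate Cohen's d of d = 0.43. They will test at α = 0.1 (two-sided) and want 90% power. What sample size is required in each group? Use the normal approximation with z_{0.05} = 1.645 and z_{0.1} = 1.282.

n = 93 per group

For two independent groups with equal n: n = 2·((z_{α/2} + z_β) / d)².
z_{α/2} + z_β = 1.645 + 1.282 = 2.927.
n = 2 × (2.927 / 0.43)² = 2 × 6.807² = 2 × 46.33 = 92.7.
Round up to the next whole participant.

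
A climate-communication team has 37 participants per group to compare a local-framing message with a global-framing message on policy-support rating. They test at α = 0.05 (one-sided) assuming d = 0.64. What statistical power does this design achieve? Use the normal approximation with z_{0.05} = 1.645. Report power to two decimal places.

power ≈ 0.87

For two equal groups, power = Φ(d·√(n/2) − z_{α}).
d·√(n/2) = 0.64 × √(37/2) = 0.64 × 4.301 = 2.753.
z_β = 2.753 − 1.645 = 1.108.
Power = Φ(1.108) = 0.866.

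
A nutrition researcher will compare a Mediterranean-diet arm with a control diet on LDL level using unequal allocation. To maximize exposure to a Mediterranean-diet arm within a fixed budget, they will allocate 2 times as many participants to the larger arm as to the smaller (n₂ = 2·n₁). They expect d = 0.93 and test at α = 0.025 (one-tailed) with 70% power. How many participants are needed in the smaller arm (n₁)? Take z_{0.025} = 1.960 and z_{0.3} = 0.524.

With allocation ratio k = n₂/n₁ = 2, Var(x̄₁−x̄₂) = σ²(1/n₁ + 1/(k·n₁)) = σ²·(k+1)/(k·n₁).
So n₁ = (1 + 1/k)·((z_{α} + z_β)/d)² = 1.500 × (2.484/0.93)².
n₁ = 1.500 × 7.13 = 10.7.
Round up: n₁ = 11, giving n₂ = 2 × 11 = 22.

n₁ = 11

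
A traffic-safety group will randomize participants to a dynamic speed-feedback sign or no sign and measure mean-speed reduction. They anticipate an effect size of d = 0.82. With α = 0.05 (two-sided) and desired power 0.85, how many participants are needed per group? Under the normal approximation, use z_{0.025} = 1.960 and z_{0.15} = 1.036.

For two independent groups with equal n: n = 2·((z_{α/2} + z_β) / d)².
z_{α/2} + z_β = 1.960 + 1.036 = 2.996.
n = 2 × (2.996 / 0.82)² = 2 × 3.654² = 2 × 13.35 = 26.7.
Round up to the next whole participant.

n = 27 per group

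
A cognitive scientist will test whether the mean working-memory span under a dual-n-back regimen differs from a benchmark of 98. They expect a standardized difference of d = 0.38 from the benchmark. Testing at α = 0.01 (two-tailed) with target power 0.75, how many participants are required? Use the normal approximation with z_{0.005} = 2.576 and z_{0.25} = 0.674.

n = 74

For a one-sample test: n = ((z_{α/2} + z_β) / d)².
z_{α/2} + z_β = 2.576 + 0.674 = 3.250.
n = (3.250 / 0.38)² = 8.553² = 73.15.
Round up.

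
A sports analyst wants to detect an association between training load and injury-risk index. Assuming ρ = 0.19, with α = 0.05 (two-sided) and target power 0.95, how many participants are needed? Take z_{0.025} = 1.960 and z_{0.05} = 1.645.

n = 355

Fisher's z: C = ½·ln((1+r)/(1−r)) = ½·ln(1.4691) = 0.1923.
n = ((z_{α/2} + z_β)/C)² + 3.
(1.960 + 1.645) / 0.1923 = 3.605 / 0.1923 = 18.747.
n = 18.747² + 3 = 351.44 + 3 = 354.4.
Round up.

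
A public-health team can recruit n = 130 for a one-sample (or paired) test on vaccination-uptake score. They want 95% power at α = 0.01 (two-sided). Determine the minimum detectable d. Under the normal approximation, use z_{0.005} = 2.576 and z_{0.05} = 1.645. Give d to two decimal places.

For a single sample (or paired design) of n = 130: d_min = (z_{α/2} + z_β)/√n.
z-sum = 2.576 + 1.645 = 4.221.
d_min = 4.221 / √130 = 4.221 / 11.402 = 0.370.

d_min ≈ 0.37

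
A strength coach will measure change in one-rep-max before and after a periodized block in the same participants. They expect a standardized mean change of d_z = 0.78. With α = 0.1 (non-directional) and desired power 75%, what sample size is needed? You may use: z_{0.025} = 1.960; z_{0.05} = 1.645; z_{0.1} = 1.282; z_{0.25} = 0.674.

For a paired (one-sample on differences) test: n = ((z_{α/2} + z_β) / d)².
z_{α/2} + z_β = 1.645 + 0.674 = 2.319.
n = (2.319 / 0.78)² = 2.973² = 8.84.
Round up.

n = 9 pairs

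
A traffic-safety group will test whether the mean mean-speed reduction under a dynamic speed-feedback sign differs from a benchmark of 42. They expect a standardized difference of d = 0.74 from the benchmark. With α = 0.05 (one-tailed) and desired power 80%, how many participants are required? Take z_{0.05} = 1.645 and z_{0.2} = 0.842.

n = 12

For a one-sample test: n = ((z_{α} + z_β) / d)².
z_{α} + z_β = 1.645 + 0.842 = 2.487.
n = (2.487 / 0.74)² = 3.361² = 11.30.
Round up.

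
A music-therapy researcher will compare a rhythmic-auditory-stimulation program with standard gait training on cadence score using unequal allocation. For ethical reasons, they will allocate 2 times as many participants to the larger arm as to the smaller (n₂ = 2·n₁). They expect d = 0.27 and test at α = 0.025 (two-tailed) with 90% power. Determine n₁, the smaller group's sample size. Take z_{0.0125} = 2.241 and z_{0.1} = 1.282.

With allocation ratio k = n₂/n₁ = 2, Var(x̄₁−x̄₂) = σ²(1/n₁ + 1/(k·n₁)) = σ²·(k+1)/(k·n₁).
So n₁ = (1 + 1/k)·((z_{α/2} + z_β)/d)² = 1.500 × (3.523/0.27)².
n₁ = 1.500 × 170.25 = 255.4.
Round up: n₁ = 256, giving n₂ = 2 × 256 = 512.

n₁ = 256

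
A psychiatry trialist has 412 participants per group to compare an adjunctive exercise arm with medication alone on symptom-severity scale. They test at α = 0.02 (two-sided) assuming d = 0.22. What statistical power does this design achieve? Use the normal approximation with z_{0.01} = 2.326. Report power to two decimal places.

power ≈ 0.80

For two equal groups, power = Φ(d·√(n/2) − z_{α/2}).
d·√(n/2) = 0.22 × √(412/2) = 0.22 × 14.353 = 3.158.
z_β = 3.158 − 2.326 = 0.832.
Power = Φ(0.832) = 0.797.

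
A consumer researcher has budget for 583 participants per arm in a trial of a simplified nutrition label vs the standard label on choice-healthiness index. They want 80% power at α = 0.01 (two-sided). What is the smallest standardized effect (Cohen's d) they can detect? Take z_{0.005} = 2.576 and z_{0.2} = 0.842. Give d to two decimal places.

For two independent groups of n = 583 each: d_min = (z_{α/2} + z_β)·√(2/n).
z-sum = 2.576 + 0.842 = 3.418.
d_min = 3.418 × √(2/583) = 3.418 × 0.0586 = 0.200.

d_min ≈ 0.20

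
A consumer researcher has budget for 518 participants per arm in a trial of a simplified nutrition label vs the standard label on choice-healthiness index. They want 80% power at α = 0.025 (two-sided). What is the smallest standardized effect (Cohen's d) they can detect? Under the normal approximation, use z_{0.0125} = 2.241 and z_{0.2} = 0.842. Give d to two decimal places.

d_min ≈ 0.19

For two independent groups of n = 518 each: d_min = (z_{α/2} + z_β)·√(2/n).
z-sum = 2.241 + 0.842 = 3.083.
d_min = 3.083 × √(2/518) = 3.083 × 0.0621 = 0.192.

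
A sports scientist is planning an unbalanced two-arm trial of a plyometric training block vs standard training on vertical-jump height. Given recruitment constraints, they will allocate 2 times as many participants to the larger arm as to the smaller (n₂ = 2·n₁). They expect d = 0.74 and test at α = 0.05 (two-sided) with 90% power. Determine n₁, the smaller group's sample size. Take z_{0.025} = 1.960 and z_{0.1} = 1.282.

n₁ = 29

With allocation ratio k = n₂/n₁ = 2, Var(x̄₁−x̄₂) = σ²(1/n₁ + 1/(k·n₁)) = σ²·(k+1)/(k·n₁).
So n₁ = (1 + 1/k)·((z_{α/2} + z_β)/d)² = 1.500 × (3.242/0.74)².
n₁ = 1.500 × 19.19 = 28.8.
Round up: n₁ = 29, giving n₂ = 2 × 29 = 58.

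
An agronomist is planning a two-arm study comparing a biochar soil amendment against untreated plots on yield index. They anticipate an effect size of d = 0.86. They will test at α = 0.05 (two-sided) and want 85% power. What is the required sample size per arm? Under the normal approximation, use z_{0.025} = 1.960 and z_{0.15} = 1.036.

For two independent groups with equal n: n = 2·((z_{α/2} + z_β) / d)².
z_{α/2} + z_β = 1.960 + 1.036 = 2.996.
n = 2 × (2.996 / 0.86)² = 2 × 3.484² = 2 × 12.14 = 24.3.
Round up to the next whole participant.

n = 25 per group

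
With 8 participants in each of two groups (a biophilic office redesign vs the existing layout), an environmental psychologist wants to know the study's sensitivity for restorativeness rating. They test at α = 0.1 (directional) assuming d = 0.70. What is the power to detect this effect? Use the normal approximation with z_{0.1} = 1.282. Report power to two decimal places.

power ≈ 0.55

For two equal groups, power = Φ(d·√(n/2) − z_{α}).
d·√(n/2) = 0.70 × √(8/2) = 0.70 × 2.000 = 1.400.
z_β = 1.400 − 1.282 = 0.118.
Power = Φ(0.118) = 0.547.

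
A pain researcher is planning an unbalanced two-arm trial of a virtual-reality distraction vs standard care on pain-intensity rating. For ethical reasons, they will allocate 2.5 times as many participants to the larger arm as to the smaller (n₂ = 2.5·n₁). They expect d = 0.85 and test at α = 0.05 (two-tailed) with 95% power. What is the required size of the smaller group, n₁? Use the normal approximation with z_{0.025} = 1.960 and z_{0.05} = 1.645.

With allocation ratio k = n₂/n₁ = 2.5, Var(x̄₁−x̄₂) = σ²(1/n₁ + 1/(k·n₁)) = σ²·(k+1)/(k·n₁).
So n₁ = (1 + 1/k)·((z_{α/2} + z_β)/d)² = 1.400 × (3.605/0.85)².
n₁ = 1.400 × 17.99 = 25.2.
Round up: n₁ = 26, giving n₂ = 2.5 × 26 = 65.

n₁ = 26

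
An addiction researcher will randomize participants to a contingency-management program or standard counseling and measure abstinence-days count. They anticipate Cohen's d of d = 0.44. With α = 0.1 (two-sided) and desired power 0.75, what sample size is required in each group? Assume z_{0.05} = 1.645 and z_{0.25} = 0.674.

For two independent groups with equal n: n = 2·((z_{α/2} + z_β) / d)².
z_{α/2} + z_β = 1.645 + 0.674 = 2.319.
n = 2 × (2.319 / 0.44)² = 2 × 5.270² = 2 × 27.78 = 55.6.
Round up to the next whole participant.

n = 56 per group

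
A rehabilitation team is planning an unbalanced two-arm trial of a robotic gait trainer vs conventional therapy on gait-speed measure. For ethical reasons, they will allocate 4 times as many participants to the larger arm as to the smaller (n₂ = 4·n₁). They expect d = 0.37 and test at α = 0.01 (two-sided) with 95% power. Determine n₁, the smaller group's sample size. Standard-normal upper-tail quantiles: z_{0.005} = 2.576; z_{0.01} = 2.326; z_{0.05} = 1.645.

n₁ = 163

With allocation ratio k = n₂/n₁ = 4, Var(x̄₁−x̄₂) = σ²(1/n₁ + 1/(k·n₁)) = σ²·(k+1)/(k·n₁).
So n₁ = (1 + 1/k)·((z_{α/2} + z_β)/d)² = 1.250 × (4.221/0.37)².
n₁ = 1.250 × 130.14 = 162.7.
Round up: n₁ = 163, giving n₂ = 4 × 163 = 652.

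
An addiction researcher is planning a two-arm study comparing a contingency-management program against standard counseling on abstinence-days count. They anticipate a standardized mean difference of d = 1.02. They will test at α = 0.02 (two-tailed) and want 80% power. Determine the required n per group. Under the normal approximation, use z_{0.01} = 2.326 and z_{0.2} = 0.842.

For two independent groups with equal n: n = 2·((z_{α/2} + z_β) / d)².
z_{α/2} + z_β = 2.326 + 0.842 = 3.168.
n = 2 × (3.168 / 1.02)² = 2 × 3.106² = 2 × 9.65 = 19.3.
Round up to the next whole participant.

n = 20 per group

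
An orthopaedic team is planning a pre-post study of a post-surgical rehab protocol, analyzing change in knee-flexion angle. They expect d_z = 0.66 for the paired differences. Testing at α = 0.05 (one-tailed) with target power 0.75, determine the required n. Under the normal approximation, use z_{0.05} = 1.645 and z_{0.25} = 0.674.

n = 13 pairs

For a paired (one-sample on differences) test: n = ((z_{α} + z_β) / d)².
z_{α} + z_β = 1.645 + 0.674 = 2.319.
n = (2.319 / 0.66)² = 3.514² = 12.35.
Round up.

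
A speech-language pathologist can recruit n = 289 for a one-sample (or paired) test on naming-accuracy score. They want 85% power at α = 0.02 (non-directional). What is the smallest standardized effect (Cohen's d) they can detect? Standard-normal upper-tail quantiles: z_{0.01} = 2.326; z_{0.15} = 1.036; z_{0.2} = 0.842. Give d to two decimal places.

For a single sample (or paired design) of n = 289: d_min = (z_{α/2} + z_β)/√n.
z-sum = 2.326 + 1.036 = 3.362.
d_min = 3.362 / √289 = 3.362 / 17.000 = 0.198.

d_min ≈ 0.20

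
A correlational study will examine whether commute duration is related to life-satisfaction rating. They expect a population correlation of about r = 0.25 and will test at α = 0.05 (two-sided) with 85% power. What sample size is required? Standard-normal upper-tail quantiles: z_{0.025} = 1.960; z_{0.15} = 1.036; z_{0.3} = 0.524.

n = 141

Fisher's z: C = ½·ln((1+r)/(1−r)) = ½·ln(1.6667) = 0.2554.
n = ((z_{α/2} + z_β)/C)² + 3.
(1.960 + 1.036) / 0.2554 = 2.996 / 0.2554 = 11.731.
n = 11.731² + 3 = 137.61 + 3 = 140.6.
Round up.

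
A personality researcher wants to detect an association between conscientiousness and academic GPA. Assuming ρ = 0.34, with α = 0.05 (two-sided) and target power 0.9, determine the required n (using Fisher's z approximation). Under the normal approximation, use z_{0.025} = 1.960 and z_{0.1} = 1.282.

n = 87

Fisher's z: C = ½·ln((1+r)/(1−r)) = ½·ln(2.0303) = 0.3541.
n = ((z_{α/2} + z_β)/C)² + 3.
(1.960 + 1.282) / 0.3541 = 3.242 / 0.3541 = 9.156.
n = 9.156² + 3 = 83.83 + 3 = 86.8.
Round up.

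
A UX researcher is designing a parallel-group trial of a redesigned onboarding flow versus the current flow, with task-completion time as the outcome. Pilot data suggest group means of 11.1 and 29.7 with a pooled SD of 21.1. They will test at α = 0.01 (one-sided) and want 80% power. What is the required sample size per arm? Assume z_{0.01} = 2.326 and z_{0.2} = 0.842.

Cohen's d = |M₁ − M₂| / SD_pooled = |11.1 − 29.7| / 21.1 = 18.6 / 21.1 = 0.882.
For two independent groups with equal n: n = 2·((z_{α} + z_β) / d)².
z_{α} + z_β = 2.326 + 0.842 = 3.168.
n = 2 × (3.168 / 0.882)² = 2 × 3.592² = 2 × 12.90 = 25.8.
Round up to the next whole participant.

n = 26 per group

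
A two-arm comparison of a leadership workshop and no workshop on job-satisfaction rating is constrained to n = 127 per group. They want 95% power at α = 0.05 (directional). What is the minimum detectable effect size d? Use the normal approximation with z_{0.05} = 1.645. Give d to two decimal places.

d_min ≈ 0.41

For two independent groups of n = 127 each: d_min = (z_{α} + z_β)·√(2/n).
z-sum = 1.645 + 1.645 = 3.290.
d_min = 3.290 × √(2/127) = 3.290 × 0.1255 = 0.413.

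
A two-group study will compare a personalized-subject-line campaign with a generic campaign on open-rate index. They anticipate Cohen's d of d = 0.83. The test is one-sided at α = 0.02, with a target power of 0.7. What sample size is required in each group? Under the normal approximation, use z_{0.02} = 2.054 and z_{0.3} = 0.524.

n = 20 per group

For two independent groups with equal n: n = 2·((z_{α} + z_β) / d)².
z_{α} + z_β = 2.054 + 0.524 = 2.578.
n = 2 × (2.578 / 0.83)² = 2 × 3.106² = 2 × 9.65 = 19.3.
Round up to the next whole participant.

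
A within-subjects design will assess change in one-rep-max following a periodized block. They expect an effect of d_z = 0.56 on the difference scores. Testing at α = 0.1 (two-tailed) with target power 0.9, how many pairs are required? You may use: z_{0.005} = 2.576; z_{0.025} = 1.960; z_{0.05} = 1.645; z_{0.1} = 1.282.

For a paired (one-sample on differences) test: n = ((z_{α/2} + z_β) / d)².
z_{α/2} + z_β = 1.645 + 1.282 = 2.927.
n = (2.927 / 0.56)² = 5.227² = 27.32.
Round up.

n = 28 pairs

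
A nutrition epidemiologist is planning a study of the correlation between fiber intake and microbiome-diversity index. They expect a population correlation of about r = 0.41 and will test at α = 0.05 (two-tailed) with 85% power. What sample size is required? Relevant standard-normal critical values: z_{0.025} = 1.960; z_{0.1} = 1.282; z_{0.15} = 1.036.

n = 51

Fisher's z: C = ½·ln((1+r)/(1−r)) = ½·ln(2.3898) = 0.4356.
n = ((z_{α/2} + z_β)/C)² + 3.
(1.960 + 1.036) / 0.4356 = 2.996 / 0.4356 = 6.878.
n = 6.878² + 3 = 47.31 + 3 = 50.3.
Round up.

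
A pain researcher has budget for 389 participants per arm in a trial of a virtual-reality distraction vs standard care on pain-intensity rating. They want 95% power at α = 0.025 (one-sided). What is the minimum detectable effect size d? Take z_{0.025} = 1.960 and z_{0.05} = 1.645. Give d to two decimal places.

d_min ≈ 0.26

For two independent groups of n = 389 each: d_min = (z_{α} + z_β)·√(2/n).
z-sum = 1.960 + 1.645 = 3.605.
d_min = 3.605 × √(2/389) = 3.605 × 0.0717 = 0.258.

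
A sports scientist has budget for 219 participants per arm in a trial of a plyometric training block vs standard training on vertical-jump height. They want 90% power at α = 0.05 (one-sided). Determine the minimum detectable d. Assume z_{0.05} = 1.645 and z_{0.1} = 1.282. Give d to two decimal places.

d_min ≈ 0.28

For two independent groups of n = 219 each: d_min = (z_{α} + z_β)·√(2/n).
z-sum = 1.645 + 1.282 = 2.927.
d_min = 2.927 × √(2/219) = 2.927 × 0.0956 = 0.280.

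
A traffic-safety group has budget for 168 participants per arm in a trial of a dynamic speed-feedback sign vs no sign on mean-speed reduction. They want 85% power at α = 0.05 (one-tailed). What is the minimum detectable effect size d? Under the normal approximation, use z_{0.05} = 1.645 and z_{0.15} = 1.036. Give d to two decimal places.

d_min ≈ 0.29

For two independent groups of n = 168 each: d_min = (z_{α} + z_β)·√(2/n).
z-sum = 1.645 + 1.036 = 2.681.
d_min = 2.681 × √(2/168) = 2.681 × 0.1091 = 0.293.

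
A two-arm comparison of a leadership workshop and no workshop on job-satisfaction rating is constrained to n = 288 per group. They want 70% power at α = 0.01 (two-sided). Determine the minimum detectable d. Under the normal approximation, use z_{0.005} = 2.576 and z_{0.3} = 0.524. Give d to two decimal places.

d_min ≈ 0.26

For two independent groups of n = 288 each: d_min = (z_{α/2} + z_β)·√(2/n).
z-sum = 2.576 + 0.524 = 3.100.
d_min = 3.100 × √(2/288) = 3.100 × 0.0833 = 0.258.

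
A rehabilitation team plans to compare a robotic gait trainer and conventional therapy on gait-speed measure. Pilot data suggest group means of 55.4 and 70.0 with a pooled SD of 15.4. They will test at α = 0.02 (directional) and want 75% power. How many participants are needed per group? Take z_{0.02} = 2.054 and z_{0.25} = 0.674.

Cohen's d = |M₁ − M₂| / SD_pooled = |55.4 − 70.0| / 15.4 = 14.6 / 15.4 = 0.948.
For two independent groups with equal n: n = 2·((z_{α} + z_β) / d)².
z_{α} + z_β = 2.054 + 0.674 = 2.728.
n = 2 × (2.728 / 0.948)² = 2 × 2.878² = 2 × 8.28 = 16.6.
Round up to the next whole participant.

n = 17 per group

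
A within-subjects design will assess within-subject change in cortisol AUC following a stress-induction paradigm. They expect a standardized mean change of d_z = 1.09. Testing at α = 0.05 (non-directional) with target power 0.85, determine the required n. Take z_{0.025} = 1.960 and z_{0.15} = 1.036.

For a paired (one-sample on differences) test: n = ((z_{α/2} + z_β) / d)².
z_{α/2} + z_β = 1.960 + 1.036 = 2.996.
n = (2.996 / 1.09)² = 2.749² = 7.55.
Round up.

n = 8 pairs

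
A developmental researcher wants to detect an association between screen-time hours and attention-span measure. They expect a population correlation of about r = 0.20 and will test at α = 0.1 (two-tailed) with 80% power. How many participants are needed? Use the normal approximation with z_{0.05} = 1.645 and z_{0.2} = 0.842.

Fisher's z: C = ½·ln((1+r)/(1−r)) = ½·ln(1.5000) = 0.2027.
n = ((z_{α/2} + z_β)/C)² + 3.
(1.645 + 0.842) / 0.2027 = 2.487 / 0.2027 = 12.269.
n = 12.269² + 3 = 150.54 + 3 = 153.5.
Round up.

n = 154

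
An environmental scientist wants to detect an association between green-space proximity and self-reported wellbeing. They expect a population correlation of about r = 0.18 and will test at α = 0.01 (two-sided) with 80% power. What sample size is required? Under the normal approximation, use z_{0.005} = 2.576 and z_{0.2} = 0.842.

n = 356

Fisher's z: C = ½·ln((1+r)/(1−r)) = ½·ln(1.4390) = 0.1820.
n = ((z_{α/2} + z_β)/C)² + 3.
(2.576 + 0.842) / 0.1820 = 3.418 / 0.1820 = 18.780.
n = 18.780² + 3 = 352.70 + 3 = 355.7.
Round up.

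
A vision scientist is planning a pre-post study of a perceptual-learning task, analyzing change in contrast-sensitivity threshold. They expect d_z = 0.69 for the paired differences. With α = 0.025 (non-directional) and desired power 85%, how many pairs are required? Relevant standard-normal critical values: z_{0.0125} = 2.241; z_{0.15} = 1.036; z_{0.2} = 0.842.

n = 23 pairs

For a paired (one-sample on differences) test: n = ((z_{α/2} + z_β) / d)².
z_{α/2} + z_β = 2.241 + 1.036 = 3.277.
n = (3.277 / 0.69)² = 4.749² = 22.56.
Round up.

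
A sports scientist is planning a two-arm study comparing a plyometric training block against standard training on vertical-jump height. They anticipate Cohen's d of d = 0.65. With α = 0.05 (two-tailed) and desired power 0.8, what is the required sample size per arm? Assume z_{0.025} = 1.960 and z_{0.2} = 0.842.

n = 38 per group

For two independent groups with equal n: n = 2·((z_{α/2} + z_β) / d)².
z_{α/2} + z_β = 1.960 + 0.842 = 2.802.
n = 2 × (2.802 / 0.65)² = 2 × 4.311² = 2 × 18.58 = 37.2.
Round up to the next whole participant.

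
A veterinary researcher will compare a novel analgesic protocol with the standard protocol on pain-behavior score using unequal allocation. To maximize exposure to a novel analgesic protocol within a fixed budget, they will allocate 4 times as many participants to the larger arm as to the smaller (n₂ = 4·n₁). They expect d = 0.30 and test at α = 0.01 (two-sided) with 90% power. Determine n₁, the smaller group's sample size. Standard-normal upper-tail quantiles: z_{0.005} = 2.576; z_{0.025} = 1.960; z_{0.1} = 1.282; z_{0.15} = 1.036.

n₁ = 207

With allocation ratio k = n₂/n₁ = 4, Var(x̄₁−x̄₂) = σ²(1/n₁ + 1/(k·n₁)) = σ²·(k+1)/(k·n₁).
So n₁ = (1 + 1/k)·((z_{α/2} + z_β)/d)² = 1.250 × (3.858/0.30)².
n₁ = 1.250 × 165.38 = 206.7.
Round up: n₁ = 207, giving n₂ = 4 × 207 = 828.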